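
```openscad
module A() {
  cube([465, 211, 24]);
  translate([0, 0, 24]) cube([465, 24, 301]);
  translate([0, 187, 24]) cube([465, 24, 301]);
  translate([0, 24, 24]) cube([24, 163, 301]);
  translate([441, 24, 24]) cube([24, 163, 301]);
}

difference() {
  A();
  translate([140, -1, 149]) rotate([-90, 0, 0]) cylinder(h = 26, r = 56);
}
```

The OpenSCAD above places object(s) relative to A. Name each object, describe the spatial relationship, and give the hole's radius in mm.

A is an open box. The open box has a circular hole through its front wall. The hole's radius is 56 mm.

The subtracted cylinder has r = 56 mm.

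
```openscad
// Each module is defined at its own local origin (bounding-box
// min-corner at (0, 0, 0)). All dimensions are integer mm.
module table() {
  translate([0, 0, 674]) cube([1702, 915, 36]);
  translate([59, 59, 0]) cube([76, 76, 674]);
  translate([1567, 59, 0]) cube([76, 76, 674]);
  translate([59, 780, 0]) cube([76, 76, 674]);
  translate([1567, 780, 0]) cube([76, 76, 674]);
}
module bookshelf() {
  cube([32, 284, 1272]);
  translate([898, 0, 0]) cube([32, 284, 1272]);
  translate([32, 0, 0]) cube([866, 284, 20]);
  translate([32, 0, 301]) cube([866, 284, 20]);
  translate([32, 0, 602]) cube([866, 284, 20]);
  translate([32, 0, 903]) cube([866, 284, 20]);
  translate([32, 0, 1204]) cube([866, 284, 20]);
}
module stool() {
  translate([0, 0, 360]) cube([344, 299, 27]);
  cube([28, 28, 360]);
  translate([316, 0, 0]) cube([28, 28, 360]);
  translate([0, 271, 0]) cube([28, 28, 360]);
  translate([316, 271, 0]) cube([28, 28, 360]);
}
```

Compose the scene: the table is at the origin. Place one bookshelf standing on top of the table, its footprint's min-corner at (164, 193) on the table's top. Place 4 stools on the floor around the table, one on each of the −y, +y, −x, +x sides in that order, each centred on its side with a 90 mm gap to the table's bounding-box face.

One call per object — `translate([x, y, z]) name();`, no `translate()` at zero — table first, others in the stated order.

table();
translate([164, 193, 710]) bookshelf();
translate([679, -389, 0]) stool();
translate([679, 1005, 0]) stool();
translate([-434, 308, 0]) stool();
translate([1792, 308, 0]) stool();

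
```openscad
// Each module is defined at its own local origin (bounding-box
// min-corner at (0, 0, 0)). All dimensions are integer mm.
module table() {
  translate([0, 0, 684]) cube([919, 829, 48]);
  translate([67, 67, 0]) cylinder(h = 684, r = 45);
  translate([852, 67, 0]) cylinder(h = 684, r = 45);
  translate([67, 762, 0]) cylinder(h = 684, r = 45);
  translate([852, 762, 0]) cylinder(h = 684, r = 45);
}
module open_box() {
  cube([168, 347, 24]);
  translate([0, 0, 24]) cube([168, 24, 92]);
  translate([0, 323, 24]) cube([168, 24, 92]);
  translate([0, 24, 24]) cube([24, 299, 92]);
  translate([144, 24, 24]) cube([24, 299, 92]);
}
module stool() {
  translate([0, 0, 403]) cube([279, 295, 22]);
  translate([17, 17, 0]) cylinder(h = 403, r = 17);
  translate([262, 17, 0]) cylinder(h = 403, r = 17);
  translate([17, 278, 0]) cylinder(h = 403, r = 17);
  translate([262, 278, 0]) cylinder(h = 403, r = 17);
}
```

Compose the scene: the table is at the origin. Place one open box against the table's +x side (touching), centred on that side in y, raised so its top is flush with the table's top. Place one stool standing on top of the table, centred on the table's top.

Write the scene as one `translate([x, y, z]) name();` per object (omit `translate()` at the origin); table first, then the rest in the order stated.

table();
translate([919, 241, 616]) open_box();
translate([320, 267, 732]) stool();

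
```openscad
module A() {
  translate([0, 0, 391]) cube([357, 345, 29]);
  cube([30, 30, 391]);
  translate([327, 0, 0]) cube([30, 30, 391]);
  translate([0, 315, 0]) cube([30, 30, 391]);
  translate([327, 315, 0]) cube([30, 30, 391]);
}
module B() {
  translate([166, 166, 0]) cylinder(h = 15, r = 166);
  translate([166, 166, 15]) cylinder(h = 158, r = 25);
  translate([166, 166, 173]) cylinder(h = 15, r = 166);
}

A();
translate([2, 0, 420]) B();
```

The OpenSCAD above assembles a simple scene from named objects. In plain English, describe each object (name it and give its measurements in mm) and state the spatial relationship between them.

A is a simple wooden stool: a rectangular seat 357 mm (x) by 345 mm (y), 29 mm thick, top face at z = 420 mm, on four square legs, each 30×30 mm in cross-section. The legs rest on z = 0, each flush with a corner of the seat.

B is a spool: two coaxial disc flanges of radius 166 mm and thickness 15 mm, joined by a core cylinder of radius 25 mm and height 158 mm. The lower flange rests on z = 0 and the three cylinders share a vertical axis.

The spool is on top of the stool.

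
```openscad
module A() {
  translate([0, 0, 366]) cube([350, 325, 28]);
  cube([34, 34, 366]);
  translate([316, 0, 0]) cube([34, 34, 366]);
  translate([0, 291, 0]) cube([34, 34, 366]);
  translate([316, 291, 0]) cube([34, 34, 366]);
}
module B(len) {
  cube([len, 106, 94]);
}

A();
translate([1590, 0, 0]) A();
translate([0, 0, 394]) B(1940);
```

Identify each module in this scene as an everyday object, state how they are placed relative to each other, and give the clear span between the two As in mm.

A is a stool. B is a beam. A beam spans the tops of two stools. The clear span between the two stools is 1240 mm.

Second stool starts at x = 1590; first ends at x = 350; clear span = 1590 − 350 = 1240 mm.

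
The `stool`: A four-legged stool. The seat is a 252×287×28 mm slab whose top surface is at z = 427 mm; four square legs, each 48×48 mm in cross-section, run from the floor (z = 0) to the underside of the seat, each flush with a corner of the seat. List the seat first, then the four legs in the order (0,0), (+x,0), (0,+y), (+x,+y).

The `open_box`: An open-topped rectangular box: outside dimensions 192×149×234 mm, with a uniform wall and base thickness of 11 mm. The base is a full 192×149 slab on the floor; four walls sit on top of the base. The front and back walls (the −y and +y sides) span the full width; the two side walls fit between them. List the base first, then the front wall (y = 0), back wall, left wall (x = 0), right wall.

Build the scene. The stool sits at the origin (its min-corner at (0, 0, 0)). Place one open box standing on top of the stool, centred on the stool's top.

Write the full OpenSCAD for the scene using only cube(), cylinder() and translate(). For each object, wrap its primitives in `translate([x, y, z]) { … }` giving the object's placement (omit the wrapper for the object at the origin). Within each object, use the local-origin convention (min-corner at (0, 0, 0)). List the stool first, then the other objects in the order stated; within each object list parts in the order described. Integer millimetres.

translate([0, 0, 399]) cube([252, 287, 28]);
cube([48, 48, 399]);
translate([204, 0, 0]) cube([48, 48, 399]);
translate([0, 239, 0]) cube([48, 48, 399]);
translate([204, 239, 0]) cube([48, 48, 399]);
translate([30, 69, 427]) {
  cube([192, 149, 11]);
  translate([0, 0, 11]) cube([192, 11, 223]);
  translate([0, 138, 11]) cube([192, 11, 223]);
  translate([0, 11, 11]) cube([11, 127, 223]);
  translate([181, 11, 11]) cube([11, 127, 223]);
}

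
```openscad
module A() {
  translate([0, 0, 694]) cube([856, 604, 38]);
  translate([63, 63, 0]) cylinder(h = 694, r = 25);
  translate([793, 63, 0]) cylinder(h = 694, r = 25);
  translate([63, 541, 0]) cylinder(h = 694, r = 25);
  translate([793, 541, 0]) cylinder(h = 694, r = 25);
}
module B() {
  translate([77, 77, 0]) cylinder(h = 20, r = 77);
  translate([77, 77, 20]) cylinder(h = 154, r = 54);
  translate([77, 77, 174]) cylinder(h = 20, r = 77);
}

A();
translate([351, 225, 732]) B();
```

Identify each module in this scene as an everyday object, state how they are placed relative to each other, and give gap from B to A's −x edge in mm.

The spool's min-x is at 351; the table's min-x is 0; gap = 351 mm.

A is a table. B is a spool. The spool is on top of the table, centred. The gap from the spool to the table's −x edge is 351 mm.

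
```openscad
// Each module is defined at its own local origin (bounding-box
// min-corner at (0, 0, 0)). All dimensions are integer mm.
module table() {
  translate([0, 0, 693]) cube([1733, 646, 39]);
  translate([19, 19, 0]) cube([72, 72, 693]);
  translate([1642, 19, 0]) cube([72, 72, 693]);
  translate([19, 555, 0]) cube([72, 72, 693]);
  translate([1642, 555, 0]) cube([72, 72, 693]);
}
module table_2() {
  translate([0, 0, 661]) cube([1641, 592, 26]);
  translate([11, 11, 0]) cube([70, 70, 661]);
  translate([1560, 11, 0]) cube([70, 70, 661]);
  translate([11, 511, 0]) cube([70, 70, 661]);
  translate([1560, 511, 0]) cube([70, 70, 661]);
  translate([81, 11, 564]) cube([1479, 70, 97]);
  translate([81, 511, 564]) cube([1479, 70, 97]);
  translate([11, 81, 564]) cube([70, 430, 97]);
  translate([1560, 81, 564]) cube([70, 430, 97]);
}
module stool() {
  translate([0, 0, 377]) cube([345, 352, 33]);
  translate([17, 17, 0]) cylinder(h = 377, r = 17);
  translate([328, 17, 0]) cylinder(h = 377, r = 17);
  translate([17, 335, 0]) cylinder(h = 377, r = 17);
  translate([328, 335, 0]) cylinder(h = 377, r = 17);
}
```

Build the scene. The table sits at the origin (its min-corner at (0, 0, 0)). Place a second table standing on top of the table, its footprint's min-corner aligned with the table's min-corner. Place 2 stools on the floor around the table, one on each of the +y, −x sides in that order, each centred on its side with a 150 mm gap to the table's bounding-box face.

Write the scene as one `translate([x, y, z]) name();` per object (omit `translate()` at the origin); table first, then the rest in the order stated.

table();
translate([0, 0, 732]) table_2();
translate([694, 796, 0]) stool();
translate([-495, 147, 0]) stool();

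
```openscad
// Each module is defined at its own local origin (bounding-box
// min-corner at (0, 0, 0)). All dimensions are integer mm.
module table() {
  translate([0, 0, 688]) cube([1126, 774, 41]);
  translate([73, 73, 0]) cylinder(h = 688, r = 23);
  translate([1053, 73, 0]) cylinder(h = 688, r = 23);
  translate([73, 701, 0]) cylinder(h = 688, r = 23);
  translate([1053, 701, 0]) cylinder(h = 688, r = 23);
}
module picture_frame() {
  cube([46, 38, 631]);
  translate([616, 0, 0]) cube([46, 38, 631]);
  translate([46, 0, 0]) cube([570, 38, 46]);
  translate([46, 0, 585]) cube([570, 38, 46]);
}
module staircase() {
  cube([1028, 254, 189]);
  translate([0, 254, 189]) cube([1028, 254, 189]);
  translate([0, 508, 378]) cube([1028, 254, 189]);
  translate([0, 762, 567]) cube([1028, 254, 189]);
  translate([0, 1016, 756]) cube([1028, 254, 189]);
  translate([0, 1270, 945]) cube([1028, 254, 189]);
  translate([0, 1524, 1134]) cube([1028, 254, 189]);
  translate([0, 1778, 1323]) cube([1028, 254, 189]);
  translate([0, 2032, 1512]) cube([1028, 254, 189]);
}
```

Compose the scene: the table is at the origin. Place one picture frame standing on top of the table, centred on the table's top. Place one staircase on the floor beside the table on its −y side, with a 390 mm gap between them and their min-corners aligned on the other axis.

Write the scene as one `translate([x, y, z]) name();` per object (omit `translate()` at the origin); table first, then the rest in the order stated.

table();
translate([232, 368, 729]) picture_frame();
translate([0, -2676, 0]) staircase();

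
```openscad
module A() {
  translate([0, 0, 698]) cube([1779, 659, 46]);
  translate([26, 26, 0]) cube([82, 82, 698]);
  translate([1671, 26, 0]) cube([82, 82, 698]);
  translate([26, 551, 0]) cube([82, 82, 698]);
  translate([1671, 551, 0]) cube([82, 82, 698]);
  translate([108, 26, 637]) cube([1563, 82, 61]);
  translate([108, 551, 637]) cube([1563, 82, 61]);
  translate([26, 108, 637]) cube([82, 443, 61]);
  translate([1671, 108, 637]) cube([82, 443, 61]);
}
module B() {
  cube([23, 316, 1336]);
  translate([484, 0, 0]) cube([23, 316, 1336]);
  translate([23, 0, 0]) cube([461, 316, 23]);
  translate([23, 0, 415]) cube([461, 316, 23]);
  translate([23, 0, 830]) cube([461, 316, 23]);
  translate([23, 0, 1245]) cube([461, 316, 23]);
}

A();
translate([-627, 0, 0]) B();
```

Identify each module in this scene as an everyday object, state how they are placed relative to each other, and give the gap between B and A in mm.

A is a table. B is a bookshelf. The bookshelf is on the floor beside the table on its −x side. The gap between the bookshelf and the table is 120 mm.

The bookshelf's nearest face is 120 mm from the table's −x face.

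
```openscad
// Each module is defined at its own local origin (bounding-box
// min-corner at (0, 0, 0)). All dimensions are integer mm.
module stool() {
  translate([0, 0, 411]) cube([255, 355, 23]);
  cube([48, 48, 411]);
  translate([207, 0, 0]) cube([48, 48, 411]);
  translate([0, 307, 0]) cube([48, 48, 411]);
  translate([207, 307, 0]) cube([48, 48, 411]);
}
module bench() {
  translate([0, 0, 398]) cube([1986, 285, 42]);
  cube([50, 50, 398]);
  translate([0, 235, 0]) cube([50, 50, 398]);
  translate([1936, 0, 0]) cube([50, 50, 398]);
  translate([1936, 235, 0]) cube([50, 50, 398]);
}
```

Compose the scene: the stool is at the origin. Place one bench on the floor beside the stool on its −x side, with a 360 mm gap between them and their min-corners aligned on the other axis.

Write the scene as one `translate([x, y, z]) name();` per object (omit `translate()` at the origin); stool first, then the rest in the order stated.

stool();
translate([-2346, 0, 0]) bench();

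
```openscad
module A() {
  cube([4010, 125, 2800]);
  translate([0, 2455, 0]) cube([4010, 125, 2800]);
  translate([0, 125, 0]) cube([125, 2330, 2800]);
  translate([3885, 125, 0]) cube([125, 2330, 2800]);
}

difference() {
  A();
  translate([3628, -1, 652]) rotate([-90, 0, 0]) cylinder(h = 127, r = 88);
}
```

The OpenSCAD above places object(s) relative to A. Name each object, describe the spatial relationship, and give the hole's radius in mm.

The subtracted cylinder has r = 88 mm.

A is a house frame. The house frame has a circular hole through its front wall. The hole's radius is 88 mm.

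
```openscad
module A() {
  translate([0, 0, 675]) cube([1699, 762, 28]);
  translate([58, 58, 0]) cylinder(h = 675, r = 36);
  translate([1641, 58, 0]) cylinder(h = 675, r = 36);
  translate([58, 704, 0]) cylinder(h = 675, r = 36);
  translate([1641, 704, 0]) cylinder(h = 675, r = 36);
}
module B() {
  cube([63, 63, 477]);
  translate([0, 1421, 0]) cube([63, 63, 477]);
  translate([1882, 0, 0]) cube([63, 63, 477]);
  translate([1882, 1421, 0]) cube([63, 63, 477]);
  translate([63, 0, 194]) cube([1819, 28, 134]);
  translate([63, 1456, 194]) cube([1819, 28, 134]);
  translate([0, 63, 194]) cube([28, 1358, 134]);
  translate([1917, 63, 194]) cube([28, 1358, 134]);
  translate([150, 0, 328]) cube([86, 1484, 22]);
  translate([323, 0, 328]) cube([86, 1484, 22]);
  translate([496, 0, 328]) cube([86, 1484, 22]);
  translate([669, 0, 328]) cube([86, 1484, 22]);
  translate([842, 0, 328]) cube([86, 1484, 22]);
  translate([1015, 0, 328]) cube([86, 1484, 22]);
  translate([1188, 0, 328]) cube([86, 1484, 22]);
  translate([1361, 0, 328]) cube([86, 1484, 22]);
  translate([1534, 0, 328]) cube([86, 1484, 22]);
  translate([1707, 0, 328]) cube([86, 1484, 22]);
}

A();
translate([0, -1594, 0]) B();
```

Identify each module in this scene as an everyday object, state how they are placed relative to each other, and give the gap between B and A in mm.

The bed frame's nearest face is 110 mm from the table's −y face.

A is a table. B is a bed frame. The bed frame is on the floor beside the table on its −y side. The gap between the bed frame and the table is 110 mm.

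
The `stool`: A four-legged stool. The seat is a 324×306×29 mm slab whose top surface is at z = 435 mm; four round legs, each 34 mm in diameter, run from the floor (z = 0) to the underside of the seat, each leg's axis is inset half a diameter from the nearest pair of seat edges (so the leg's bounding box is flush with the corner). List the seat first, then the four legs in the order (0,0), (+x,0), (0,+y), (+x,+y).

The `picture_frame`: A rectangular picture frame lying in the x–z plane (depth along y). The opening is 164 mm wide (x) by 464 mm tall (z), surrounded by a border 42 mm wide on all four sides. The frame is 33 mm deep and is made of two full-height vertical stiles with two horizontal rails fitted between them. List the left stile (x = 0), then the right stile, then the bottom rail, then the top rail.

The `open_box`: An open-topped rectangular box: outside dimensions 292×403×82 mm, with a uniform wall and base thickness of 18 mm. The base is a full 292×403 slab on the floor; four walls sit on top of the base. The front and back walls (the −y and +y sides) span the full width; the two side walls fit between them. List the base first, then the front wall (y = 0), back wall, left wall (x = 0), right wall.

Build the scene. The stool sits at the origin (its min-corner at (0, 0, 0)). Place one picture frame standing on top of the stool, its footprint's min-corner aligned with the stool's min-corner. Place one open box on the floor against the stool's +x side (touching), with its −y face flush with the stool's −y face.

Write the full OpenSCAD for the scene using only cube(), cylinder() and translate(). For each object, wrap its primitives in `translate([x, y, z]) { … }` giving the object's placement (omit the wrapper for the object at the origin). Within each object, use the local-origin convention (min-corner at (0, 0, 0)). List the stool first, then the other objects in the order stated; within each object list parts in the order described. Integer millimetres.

translate([0, 0, 406]) cube([324, 306, 29]);
translate([17, 17, 0]) cylinder(h = 406, r = 17);
translate([307, 17, 0]) cylinder(h = 406, r = 17);
translate([17, 289, 0]) cylinder(h = 406, r = 17);
translate([307, 289, 0]) cylinder(h = 406, r = 17);
translate([0, 0, 435]) {
  cube([42, 33, 548]);
  translate([206, 0, 0]) cube([42, 33, 548]);
  translate([42, 0, 0]) cube([164, 33, 42]);
  translate([42, 0, 506]) cube([164, 33, 42]);
}
translate([324, 0, 0]) {
  cube([292, 403, 18]);
  translate([0, 0, 18]) cube([292, 18, 64]);
  translate([0, 385, 18]) cube([292, 18, 64]);
  translate([0, 18, 18]) cube([18, 367, 64]);
  translate([274, 18, 18]) cube([18, 367, 64]);
}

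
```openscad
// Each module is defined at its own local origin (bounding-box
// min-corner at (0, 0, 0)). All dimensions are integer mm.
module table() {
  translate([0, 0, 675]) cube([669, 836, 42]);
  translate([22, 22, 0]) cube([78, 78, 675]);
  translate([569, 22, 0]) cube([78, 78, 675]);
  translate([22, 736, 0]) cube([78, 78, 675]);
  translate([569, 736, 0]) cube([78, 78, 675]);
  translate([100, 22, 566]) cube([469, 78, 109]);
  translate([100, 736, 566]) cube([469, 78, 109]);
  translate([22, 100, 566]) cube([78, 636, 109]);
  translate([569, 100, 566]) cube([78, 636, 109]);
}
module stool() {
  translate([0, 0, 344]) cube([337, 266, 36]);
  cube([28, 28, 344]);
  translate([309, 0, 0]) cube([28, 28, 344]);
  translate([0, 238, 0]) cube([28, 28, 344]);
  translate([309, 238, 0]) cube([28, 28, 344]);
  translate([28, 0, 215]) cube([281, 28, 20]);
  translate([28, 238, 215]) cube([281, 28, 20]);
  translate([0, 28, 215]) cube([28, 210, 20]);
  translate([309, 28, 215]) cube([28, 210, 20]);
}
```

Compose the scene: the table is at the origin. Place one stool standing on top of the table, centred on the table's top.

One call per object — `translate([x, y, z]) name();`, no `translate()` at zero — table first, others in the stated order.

table();
translate([166, 285, 717]) stool();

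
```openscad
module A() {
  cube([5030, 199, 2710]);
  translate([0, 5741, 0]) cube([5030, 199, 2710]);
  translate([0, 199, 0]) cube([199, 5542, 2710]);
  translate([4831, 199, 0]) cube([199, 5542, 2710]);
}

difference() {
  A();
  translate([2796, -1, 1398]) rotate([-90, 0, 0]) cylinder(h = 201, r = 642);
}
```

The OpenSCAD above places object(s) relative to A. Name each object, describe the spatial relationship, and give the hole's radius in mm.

The subtracted cylinder has r = 642 mm.

A is a house frame. The house frame has a circular hole through its front wall. The hole's radius is 642 mm.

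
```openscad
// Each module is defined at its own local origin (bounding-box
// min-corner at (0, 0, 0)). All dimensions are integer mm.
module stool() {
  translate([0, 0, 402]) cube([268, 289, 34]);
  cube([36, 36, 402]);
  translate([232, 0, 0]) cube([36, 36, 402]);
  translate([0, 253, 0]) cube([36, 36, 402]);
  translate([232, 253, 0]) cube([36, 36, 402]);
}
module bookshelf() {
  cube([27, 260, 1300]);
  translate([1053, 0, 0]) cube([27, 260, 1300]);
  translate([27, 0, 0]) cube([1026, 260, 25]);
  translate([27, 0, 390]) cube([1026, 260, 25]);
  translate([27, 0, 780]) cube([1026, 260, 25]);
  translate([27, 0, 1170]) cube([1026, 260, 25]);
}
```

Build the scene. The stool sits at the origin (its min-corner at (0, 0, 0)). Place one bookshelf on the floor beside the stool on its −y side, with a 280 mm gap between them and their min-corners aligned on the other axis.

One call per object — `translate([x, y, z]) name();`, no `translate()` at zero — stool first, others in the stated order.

stool();
translate([0, -540, 0]) bookshelf();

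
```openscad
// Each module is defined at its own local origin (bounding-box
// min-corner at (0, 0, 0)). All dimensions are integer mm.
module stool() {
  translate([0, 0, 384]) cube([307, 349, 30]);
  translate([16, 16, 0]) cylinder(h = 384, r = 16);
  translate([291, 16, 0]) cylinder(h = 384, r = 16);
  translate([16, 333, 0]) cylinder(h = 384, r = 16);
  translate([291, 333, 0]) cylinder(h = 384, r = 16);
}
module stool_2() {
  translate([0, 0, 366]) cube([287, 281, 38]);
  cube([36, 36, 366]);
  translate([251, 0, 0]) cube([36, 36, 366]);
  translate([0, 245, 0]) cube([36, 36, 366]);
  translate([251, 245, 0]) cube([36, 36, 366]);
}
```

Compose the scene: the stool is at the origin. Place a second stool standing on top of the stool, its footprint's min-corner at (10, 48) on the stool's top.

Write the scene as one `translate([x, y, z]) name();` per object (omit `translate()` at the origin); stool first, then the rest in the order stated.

stool();
translate([10, 48, 414]) stool_2();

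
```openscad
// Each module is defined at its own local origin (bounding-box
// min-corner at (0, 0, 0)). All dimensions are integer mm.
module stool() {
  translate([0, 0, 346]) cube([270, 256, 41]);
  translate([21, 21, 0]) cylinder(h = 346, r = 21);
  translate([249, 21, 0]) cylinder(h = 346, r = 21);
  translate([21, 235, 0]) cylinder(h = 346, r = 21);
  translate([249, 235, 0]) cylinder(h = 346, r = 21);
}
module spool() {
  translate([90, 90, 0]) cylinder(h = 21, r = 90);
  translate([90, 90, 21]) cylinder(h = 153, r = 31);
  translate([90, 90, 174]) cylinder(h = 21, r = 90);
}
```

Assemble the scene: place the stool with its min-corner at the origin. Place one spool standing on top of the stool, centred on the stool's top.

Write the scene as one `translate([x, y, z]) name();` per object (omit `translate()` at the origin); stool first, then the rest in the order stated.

stool();
translate([45, 38, 387]) spool();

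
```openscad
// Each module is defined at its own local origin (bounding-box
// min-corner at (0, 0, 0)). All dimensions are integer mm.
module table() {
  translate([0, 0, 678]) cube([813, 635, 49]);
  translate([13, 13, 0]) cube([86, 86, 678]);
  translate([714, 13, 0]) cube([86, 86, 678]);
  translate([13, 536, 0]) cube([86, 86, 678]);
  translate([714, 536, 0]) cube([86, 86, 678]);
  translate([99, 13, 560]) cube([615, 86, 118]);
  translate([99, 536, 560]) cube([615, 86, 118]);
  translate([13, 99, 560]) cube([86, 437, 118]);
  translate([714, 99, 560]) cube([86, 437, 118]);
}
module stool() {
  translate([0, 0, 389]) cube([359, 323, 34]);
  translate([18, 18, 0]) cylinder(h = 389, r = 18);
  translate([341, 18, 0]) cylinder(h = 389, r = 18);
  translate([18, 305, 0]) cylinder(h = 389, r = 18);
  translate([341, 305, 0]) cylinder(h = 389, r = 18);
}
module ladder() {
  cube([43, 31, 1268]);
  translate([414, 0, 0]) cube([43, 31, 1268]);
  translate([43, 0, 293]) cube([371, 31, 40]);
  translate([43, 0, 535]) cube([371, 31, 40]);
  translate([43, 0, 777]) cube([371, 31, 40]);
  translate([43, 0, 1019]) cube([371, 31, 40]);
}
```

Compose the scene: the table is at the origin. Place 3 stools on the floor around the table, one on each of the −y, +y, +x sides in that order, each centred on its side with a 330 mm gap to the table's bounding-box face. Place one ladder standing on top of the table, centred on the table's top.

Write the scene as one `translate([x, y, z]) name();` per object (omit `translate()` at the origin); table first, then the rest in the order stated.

table();
translate([227, -653, 0]) stool();
translate([227, 965, 0]) stool();
translate([1143, 156, 0]) stool();
translate([178, 302, 727]) ladder();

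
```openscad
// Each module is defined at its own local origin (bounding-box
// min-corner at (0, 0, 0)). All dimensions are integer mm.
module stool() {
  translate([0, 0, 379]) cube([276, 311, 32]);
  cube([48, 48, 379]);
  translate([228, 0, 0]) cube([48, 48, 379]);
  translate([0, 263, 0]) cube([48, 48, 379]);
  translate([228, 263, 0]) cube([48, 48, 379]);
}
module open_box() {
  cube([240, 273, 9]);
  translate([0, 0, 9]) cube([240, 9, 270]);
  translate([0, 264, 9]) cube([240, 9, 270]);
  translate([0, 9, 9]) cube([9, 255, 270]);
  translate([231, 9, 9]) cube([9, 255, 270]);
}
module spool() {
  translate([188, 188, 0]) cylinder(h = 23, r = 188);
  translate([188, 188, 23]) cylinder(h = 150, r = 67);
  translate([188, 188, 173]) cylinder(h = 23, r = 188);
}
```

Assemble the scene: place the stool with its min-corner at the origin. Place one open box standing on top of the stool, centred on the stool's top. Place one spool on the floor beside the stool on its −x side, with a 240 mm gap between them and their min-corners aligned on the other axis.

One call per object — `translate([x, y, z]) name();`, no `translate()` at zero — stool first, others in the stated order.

stool();
translate([18, 19, 411]) open_box();
translate([-616, 0, 0]) spool();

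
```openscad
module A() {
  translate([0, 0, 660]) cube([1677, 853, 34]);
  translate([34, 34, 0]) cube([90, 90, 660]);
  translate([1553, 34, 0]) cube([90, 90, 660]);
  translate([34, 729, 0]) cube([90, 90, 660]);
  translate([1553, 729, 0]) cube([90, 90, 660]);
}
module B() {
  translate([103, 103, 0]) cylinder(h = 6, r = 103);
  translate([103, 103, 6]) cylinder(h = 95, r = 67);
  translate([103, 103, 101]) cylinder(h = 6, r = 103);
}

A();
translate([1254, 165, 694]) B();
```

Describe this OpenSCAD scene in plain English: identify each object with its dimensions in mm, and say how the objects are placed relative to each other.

A is a table: top 1677 mm (x) × 853 mm (y), 34 mm thick, upper face at z = 694 mm, on four 90×90 mm square legs, each inset 34 mm from the nearest pair of top edges, running from z = 0 to the bottom of the top.

B is a spool: two coaxial disc flanges of radius 103 mm and thickness 6 mm, joined by a core cylinder of radius 67 mm and height 95 mm. The lower flange rests on z = 0 and the three cylinders share a vertical axis.

The spool is on top of the table.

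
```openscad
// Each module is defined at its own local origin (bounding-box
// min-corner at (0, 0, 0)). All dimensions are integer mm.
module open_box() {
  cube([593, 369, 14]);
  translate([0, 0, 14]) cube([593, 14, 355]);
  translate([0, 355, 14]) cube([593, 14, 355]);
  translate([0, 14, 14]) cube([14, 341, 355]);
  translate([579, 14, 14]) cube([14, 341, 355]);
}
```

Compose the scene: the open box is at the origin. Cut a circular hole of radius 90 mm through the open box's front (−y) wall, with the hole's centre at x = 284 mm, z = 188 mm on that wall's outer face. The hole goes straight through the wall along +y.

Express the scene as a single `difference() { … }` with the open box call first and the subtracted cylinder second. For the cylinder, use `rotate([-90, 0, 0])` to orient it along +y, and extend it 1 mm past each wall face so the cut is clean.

difference() {
  open_box();
  translate([284, -1, 188]) rotate([-90, 0, 0]) cylinder(h = 16, r = 90);
}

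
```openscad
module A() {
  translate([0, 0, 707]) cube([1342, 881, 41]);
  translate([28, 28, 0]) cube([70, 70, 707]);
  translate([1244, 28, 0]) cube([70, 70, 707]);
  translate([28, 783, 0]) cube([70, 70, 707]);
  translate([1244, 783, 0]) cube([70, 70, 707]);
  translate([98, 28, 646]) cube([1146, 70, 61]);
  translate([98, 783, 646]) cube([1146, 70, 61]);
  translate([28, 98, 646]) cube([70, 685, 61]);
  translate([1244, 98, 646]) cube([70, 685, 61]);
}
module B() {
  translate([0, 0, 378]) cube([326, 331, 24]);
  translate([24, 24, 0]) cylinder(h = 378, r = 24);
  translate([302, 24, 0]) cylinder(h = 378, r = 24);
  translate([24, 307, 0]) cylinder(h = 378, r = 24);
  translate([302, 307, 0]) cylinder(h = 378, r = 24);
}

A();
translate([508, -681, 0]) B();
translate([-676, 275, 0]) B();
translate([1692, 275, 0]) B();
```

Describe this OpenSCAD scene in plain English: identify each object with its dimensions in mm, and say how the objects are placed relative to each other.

A is a table with a 1342×881 mm rectangular top, 41 mm thick, top surface at z = 748 mm, supported by four 70×70 mm square legs, each inset 28 mm from the nearest pair of top edges, running from the floor. Four apron rails, 70 mm thick and 61 mm tall, run between adjacent legs with their top edges flush with the underside of the top and their outer faces flush with the legs' outer faces.

B is a four-legged stool. The seat is a 326×331×24 mm slab whose top surface is at z = 402 mm; four round legs, each 48 mm in diameter, run from the floor (z = 0) to the underside of the seat, each leg's axis is inset half a diameter from the nearest pair of seat edges (so the leg's bounding box is flush with the corner).

Three stools sit around the table at the −y, −x, +x sides.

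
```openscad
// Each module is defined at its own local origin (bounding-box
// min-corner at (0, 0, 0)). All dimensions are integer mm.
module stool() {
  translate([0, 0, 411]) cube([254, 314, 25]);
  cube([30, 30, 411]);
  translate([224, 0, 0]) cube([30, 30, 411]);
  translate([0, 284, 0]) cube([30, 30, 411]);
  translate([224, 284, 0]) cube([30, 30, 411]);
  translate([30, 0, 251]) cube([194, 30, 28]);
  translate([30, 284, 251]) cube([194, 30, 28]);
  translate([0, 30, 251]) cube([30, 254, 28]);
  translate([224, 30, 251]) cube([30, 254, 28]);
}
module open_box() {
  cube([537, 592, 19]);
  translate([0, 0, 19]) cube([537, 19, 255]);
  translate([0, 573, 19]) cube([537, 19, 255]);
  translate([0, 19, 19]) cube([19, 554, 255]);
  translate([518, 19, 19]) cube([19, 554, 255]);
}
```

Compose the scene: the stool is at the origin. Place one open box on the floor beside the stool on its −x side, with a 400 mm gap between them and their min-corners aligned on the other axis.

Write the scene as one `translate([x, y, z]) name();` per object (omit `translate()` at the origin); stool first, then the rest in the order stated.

stool();
translate([-937, 0, 0]) open_box();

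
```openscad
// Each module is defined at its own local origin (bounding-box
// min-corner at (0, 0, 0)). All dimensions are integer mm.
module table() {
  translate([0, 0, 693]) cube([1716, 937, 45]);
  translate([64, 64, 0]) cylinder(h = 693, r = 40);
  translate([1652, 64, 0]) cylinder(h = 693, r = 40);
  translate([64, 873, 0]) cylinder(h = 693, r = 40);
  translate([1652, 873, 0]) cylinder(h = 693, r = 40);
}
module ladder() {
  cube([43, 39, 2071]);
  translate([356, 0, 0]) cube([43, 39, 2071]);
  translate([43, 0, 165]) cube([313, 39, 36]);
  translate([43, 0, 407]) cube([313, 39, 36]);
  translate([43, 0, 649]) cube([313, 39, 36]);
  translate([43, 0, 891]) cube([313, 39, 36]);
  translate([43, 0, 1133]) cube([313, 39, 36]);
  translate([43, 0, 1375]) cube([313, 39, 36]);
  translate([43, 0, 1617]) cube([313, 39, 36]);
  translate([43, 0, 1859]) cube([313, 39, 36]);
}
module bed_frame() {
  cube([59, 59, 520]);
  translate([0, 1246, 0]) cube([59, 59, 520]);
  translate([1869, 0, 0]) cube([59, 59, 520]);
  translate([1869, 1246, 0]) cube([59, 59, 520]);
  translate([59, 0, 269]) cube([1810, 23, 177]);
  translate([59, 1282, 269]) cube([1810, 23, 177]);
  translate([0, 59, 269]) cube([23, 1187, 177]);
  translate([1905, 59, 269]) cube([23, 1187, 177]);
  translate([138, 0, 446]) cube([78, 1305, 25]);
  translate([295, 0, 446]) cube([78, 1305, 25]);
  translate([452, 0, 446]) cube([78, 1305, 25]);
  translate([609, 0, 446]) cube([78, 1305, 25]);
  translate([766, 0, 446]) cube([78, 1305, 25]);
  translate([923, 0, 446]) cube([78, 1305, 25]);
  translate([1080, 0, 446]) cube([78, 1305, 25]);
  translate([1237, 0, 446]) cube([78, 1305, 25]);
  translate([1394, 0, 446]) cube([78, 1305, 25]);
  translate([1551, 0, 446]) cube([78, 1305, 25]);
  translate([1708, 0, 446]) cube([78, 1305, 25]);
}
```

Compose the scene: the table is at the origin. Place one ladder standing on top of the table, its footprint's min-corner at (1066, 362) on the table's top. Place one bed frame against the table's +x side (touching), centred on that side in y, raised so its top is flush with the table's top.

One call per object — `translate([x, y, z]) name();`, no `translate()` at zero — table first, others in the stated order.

table();
translate([1066, 362, 738]) ladder();
translate([1716, -184, 218]) bed_frame();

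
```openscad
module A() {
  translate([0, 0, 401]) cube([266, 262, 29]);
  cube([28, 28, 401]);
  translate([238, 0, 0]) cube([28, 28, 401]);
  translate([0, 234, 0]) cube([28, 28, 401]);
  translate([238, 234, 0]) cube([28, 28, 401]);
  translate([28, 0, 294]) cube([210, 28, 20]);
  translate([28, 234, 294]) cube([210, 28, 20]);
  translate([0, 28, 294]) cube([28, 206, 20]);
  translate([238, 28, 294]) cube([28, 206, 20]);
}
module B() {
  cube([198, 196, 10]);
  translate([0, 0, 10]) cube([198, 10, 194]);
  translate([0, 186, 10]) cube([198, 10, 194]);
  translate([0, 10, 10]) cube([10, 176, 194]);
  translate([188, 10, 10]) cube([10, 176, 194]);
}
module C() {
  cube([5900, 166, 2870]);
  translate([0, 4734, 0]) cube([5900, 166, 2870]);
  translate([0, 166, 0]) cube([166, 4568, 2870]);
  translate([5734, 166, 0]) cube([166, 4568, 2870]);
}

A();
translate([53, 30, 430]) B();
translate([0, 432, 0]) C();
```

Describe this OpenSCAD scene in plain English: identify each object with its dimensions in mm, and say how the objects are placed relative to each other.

A is a four-legged stool. The seat is a 266×262×29 mm slab whose top surface is at z = 430 mm; four square legs, each 28×28 mm in cross-section, run from the floor (z = 0) to the underside of the seat, each flush with a corner of the seat. Four stretchers, 28 mm wide and 20 mm tall, connect adjacent legs with their undersides at z = 294 mm, each running between the inner faces of the legs it joins and aligned with the legs' outer faces on the other axis.

B is an open storage box with external size 198×196×204 mm and wall thickness 10 mm (the base is also 10 mm thick). The base covers the whole footprint; the four walls stand on the base, with the y-facing walls full-width and the x-facing walls fitting between their inner faces.

C is the wall frame of a small rectangular building: four walls, each 2870 mm tall and 166 mm thick, enclosing a footprint 5900 mm (x) by 4900 mm (y) outside-to-outside, with no floor or roof. The front and back walls (the −y and +y sides) span the full width; the two side walls fit between them.

The open box is on top of the stool. The house frame is on the floor beside the stool on its +y side.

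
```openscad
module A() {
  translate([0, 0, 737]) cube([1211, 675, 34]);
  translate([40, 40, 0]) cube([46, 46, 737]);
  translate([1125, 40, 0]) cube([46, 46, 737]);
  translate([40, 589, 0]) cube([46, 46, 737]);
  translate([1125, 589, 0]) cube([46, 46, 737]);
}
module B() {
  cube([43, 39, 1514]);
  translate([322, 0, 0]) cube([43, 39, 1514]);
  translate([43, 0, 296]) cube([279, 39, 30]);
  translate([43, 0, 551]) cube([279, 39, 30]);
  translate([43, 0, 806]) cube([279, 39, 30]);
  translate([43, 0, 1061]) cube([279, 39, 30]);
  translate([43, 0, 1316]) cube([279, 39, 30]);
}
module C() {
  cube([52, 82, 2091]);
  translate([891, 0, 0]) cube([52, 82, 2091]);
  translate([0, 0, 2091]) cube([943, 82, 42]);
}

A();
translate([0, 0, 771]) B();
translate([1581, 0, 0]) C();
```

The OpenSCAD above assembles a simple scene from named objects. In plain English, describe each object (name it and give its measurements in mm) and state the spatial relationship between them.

A is a table: top 1211 mm (x) × 675 mm (y), 34 mm thick, upper face at z = 771 mm, on four 46×46 mm square legs, each inset 40 mm from the nearest pair of top edges, running from z = 0 to the bottom of the top.

B is a wooden ladder with two side rails of 43×39 mm section and 1514 mm height, set 365 mm apart overall. Between them run 5 rectangular rungs (39 mm deep, 30 mm thick), front faces flush with the rails' −y face. The bottom of the first rung is 296 mm above the floor and each subsequent rung is 255 mm higher than the one below.

C is a door frame. The clear opening is 839 mm wide and 2091 mm high. Two 52 mm wide jambs, 82 mm deep, stand either side of the opening from the floor to the top of the opening. A 42 mm thick head sits across the top of both jambs, spanning the full outside width of the frame.

The ladder is on top of the table. The door frame is on the floor beside the table on its +x side.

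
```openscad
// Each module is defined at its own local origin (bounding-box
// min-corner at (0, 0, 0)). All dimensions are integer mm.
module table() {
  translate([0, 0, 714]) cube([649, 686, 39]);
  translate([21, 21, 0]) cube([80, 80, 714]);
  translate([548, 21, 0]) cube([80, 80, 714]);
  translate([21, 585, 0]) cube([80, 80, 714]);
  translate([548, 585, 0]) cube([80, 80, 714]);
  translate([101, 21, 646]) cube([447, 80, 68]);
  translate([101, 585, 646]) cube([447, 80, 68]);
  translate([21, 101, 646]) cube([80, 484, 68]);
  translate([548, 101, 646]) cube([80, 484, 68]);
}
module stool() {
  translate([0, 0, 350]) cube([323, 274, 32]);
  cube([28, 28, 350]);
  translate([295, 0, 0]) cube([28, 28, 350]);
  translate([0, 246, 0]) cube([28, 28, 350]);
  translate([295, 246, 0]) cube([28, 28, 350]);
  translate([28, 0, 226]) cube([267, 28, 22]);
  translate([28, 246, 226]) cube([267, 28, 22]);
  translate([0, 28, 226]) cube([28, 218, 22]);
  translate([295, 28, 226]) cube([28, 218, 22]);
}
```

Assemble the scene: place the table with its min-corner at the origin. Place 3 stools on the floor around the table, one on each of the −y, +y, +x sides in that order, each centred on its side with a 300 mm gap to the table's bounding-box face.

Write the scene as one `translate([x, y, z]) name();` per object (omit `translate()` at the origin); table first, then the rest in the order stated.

table();
translate([163, -574, 0]) stool();
translate([163, 986, 0]) stool();
translate([949, 206, 0]) stool();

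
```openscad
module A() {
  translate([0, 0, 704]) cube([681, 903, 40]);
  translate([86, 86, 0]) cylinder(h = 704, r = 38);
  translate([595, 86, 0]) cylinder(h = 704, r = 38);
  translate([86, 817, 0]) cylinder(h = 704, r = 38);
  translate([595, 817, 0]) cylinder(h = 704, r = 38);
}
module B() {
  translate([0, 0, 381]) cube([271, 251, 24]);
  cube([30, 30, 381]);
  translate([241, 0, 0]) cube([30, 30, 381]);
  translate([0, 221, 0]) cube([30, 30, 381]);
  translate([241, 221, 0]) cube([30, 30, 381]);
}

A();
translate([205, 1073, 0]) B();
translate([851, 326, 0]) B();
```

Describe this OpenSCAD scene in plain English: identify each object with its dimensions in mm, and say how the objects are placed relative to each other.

A is a rectangular dining table. The top is 681×903×40 mm with its upper surface at z = 744 mm. It stands on four round legs of 76 mm diameter, each leg's bounding box inset 48 mm from the nearest pair of top edges, running from the floor to the underside of the top.

B is a four-legged stool. The seat is a 271×251×24 mm slab whose top surface is at z = 405 mm; four square legs, each 30×30 mm in cross-section, run from the floor (z = 0) to the underside of the seat, each flush with a corner of the seat.

Two stools sit around the table at the +y, +x sides.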